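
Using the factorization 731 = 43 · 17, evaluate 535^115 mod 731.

Mod 43: 535 ≡ 19; by Fermat, exponent reduces to 115 mod 42 = 31; 19^31 ≡ 3 (mod 43).
Mod 17: 535 ≡ 8; by Fermat, exponent reduces to 115 mod 16 = 3; 8^3 ≡ 2 (mod 17).
Combine by CRT: x ≡ 3 (mod 43), x ≡ 2 (mod 17) ⇒ x ≡ 648 (mod 731).

648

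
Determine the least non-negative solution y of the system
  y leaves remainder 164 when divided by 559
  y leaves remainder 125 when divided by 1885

gcd(559, 1885) = 13 and 13 | (125 − 164), so the pair is consistent; merging gives y ≡ 35940 (mod 81055), where 81055 = lcm(559, 1885).
The solution is unique modulo lcm(559, 1885) = 81055.

35940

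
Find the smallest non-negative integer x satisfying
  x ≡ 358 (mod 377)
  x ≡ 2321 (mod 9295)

169631

gcd(377, 9295) = 13 and 13 | (2321 − 358), so the pair is consistent; merging gives x ≡ 169631 (mod 269555), where 269555 = lcm(377, 9295).
The solution is unique modulo lcm(377, 9295) = 269555.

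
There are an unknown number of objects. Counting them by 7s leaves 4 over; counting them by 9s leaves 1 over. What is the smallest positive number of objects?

From N ≡ 4 (mod 7) write N = 4 + 7t. Substituting into N ≡ 1 (mod 9) gives 7t ≡ 6 (mod 9), and since 7⁻¹ ≡ 4 (mod 9), t ≡ 6. Hence N ≡ 4 + 7·6 = 46 (mod 63).

46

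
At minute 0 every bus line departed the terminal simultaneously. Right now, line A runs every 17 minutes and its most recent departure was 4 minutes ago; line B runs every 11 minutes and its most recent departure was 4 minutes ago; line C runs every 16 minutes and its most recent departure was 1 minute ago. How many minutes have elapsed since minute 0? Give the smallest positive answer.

1313

From t ≡ 4 (mod 17) write t = 4 + 17s. Substituting into t ≡ 4 (mod 11) gives 17s ≡ 0 (mod 11), and since 6⁻¹ ≡ 2 (mod 11), s ≡ 0. Hence t ≡ 4 + 17·0 = 4 (mod 187).
From t ≡ 4 (mod 187) write t = 4 + 187s. Substituting into t ≡ 1 (mod 16) gives 187s ≡ 13 (mod 16), and since 11⁻¹ ≡ 3 (mod 16), s ≡ 7. Hence t ≡ 4 + 187·7 = 1313 (mod 2992).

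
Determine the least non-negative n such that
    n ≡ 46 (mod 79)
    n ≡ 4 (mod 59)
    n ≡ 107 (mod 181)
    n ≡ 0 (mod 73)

13763347

The moduli are pairwise coprime; M = 79·59·181·73 = 61585793.
M/79 = 779567; 779567 ≡ 74 (mod 79); 74·63 ≡ 1, so inverse 63.
M/59 = 1043827; 1043827 ≡ 58 (mod 59); 58·58 ≡ 1, so inverse 58.
M/181 = 340253; 340253 ≡ 154 (mod 181); 154·67 ≡ 1, so inverse 67.
M/73 = 843641; 843641 ≡ 53 (mod 73); 53·62 ≡ 1, so inverse 62.
n ≡ 46·779567·63 + 4·1043827·58 + 107·340253·67 + 0·843641·62 = 4940626787.
4940626787 mod 61585793 = 13763347.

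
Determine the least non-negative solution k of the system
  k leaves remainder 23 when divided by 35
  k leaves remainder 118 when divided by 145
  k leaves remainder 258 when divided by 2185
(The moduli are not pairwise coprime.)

159763

gcd(35, 145) = 5 and 5 | (118 − 23), so the pair is consistent; merging gives k ≡ 408 (mod 1015), where 1015 = lcm(35, 145).
gcd(1015, 2185) = 5 and 5 | (258 − 408), so the pair is consistent; merging gives k ≡ 159763 (mod 443555), where 443555 = lcm(1015, 2185).
The solution is unique modulo lcm(35, 145, 2185) = 443555.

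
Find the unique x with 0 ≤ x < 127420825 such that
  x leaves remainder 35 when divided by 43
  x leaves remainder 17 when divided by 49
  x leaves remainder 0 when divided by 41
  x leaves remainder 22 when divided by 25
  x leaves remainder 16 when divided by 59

72046922

From x ≡ 35 (mod 43) write x = 35 + 43t. Substituting into x ≡ 17 (mod 49) gives 43t ≡ 31 (mod 49), and since 43⁻¹ ≡ 8 (mod 49), t ≡ 3. Hence x ≡ 35 + 43·3 = 164 (mod 2107).
From x ≡ 164 (mod 2107) write x = 164 + 2107t. Substituting into x ≡ 0 (mod 41) gives 2107t ≡ 0 (mod 41), and since 16⁻¹ ≡ 18 (mod 41), t ≡ 0. Hence x ≡ 164 + 2107·0 = 164 (mod 86387).
From x ≡ 164 (mod 86387) write x = 164 + 86387t. Substituting into x ≡ 22 (mod 25) gives 86387t ≡ 8 (mod 25), and since 12⁻¹ ≡ 23 (mod 25), t ≡ 9. Hence x ≡ 164 + 86387·9 = 777647 (mod 2159675).
From x ≡ 777647 (mod 2159675) write x = 777647 + 2159675t. Substituting into x ≡ 16 (mod 59) gives 2159675t ≡ 48 (mod 59), and since 39⁻¹ ≡ 56 (mod 59), t ≡ 33. Hence x ≡ 777647 + 2159675·33 = 72046922 (mod 127420825).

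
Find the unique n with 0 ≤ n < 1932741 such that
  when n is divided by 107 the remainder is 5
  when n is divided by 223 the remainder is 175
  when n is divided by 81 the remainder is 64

117919

From n ≡ 5 (mod 107) write n = 5 + 107t. Substituting into n ≡ 175 (mod 223) gives 107t ≡ 170 (mod 223), and since 107⁻¹ ≡ 198 (mod 223), t ≡ 210. Hence n ≡ 5 + 107·210 = 22475 (mod 23861).
From n ≡ 22475 (mod 23861) write n = 22475 + 23861t. Substituting into n ≡ 64 (mod 81) gives 23861t ≡ 26 (mod 81), and since 47⁻¹ ≡ 50 (mod 81), t ≡ 4. Hence n ≡ 22475 + 23861·4 = 117919 (mod 1932741).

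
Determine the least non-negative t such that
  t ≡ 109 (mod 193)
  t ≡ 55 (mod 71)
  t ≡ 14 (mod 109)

648782

The moduli are pairwise coprime; N = 193·71·109 = 1493627.
N/193 = 7739; 7739 ≡ 19 (mod 193); 19·61 ≡ 1, so inverse 61.
N/71 = 21037; 21037 ≡ 21 (mod 71); 21·44 ≡ 1, so inverse 44.
N/109 = 13703; 13703 ≡ 78 (mod 109); 78·7 ≡ 1, so inverse 7.
t ≡ 109·7739·61 + 55·21037·44 + 14·13703·7 = 103709045.
103709045 mod 1493627 = 648782.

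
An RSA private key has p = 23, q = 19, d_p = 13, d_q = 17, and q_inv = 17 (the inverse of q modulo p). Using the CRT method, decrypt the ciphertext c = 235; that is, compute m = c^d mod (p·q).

182

m₁ = c^(d_p) mod p: c ≡ 5 (mod 23), and 5^13 mod 23 = 21.
m₂ = c^(d_q) mod q: c ≡ 7 (mod 19), and 7^17 mod 19 = 11.
h = q_inv·(m₁ − m₂) mod p = 17·(21 − 11) mod 23 = 9.
m = m₂ + h·q = 11 + 9·19 = 182.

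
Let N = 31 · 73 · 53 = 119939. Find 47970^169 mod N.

35268

Mod 31: 47970 ≡ 13; by Fermat, exponent reduces to 169 mod 30 = 19; 13^19 ≡ 21 (mod 31).
Mod 73: 47970 ≡ 9; by Fermat, exponent reduces to 169 mod 72 = 25; 9^25 ≡ 9 (mod 73).
Mod 53: 47970 ≡ 5; by Fermat, exponent reduces to 169 mod 52 = 13; 5^13 ≡ 23 (mod 53).
Combine by CRT: x ≡ 21 (mod 31), x ≡ 9 (mod 73), x ≡ 23 (mod 53) ⇒ x ≡ 35268 (mod 119939).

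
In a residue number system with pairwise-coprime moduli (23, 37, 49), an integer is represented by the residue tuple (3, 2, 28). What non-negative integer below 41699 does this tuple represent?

27419

The moduli are pairwise coprime; N = 23·37·49 = 41699.
N/23 = 1813; 1813 ≡ 19 (mod 23); 19·17 ≡ 1, so inverse 17.
N/37 = 1127; 1127 ≡ 17 (mod 37); 17·24 ≡ 1, so inverse 24.
N/49 = 851; 851 ≡ 18 (mod 49); 18·30 ≡ 1, so inverse 30.
x ≡ 3·1813·17 + 2·1127·24 + 28·851·30 = 861399.
861399 mod 41699 = 27419.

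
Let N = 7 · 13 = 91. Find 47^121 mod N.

Mod 7: 47 ≡ 5; by Fermat, exponent reduces to 121 mod 6 = 1; 5^1 ≡ 5 (mod 7).
Mod 13: 47 ≡ 8; by Fermat, exponent reduces to 121 mod 12 = 1; 8^1 ≡ 8 (mod 13).
Combine by CRT: x ≡ 5 (mod 7), x ≡ 8 (mod 13) ⇒ x ≡ 47 (mod 91).

47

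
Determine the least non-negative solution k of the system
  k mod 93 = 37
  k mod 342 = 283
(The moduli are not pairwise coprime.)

Combine the congruences pairwise.
gcd(93, 342) = 3 and 3 | (283 − 37), so the pair is consistent; merging gives k ≡ 967 (mod 10602), where 10602 = lcm(93, 342).
The solution is unique modulo lcm(93, 342) = 10602.

967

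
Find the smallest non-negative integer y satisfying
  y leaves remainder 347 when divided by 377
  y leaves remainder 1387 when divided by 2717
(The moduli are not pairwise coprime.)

17689

gcd(377, 2717) = 13 and 13 | (1387 − 347), so the pair is consistent; merging gives y ≡ 17689 (mod 78793), where 78793 = lcm(377, 2717).
The solution is unique modulo lcm(377, 2717) = 78793.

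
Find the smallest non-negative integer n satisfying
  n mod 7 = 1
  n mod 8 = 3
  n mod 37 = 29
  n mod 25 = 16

The moduli are pairwise coprime; M = 7·8·37·25 = 51800.
M/7 = 7400; 7400 ≡ 1 (mod 7), inverse 1.
M/8 = 6475; 6475 ≡ 3 (mod 8); 3·3 ≡ 1, so inverse 3.
M/37 = 1400; 1400 ≡ 31 (mod 37); 31·6 ≡ 1, so inverse 6.
M/25 = 2072; 2072 ≡ 22 (mod 25); 22·8 ≡ 1, so inverse 8.
n ≡ 1·7400·1 + 3·6475·3 + 29·1400·6 + 16·2072·8 = 574491.
574491 mod 51800 = 4691.

4691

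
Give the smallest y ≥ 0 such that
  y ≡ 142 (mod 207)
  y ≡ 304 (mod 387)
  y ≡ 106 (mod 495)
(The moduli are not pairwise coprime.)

47131

gcd(207, 387) = 9 and 9 | (304 − 142), so the pair is consistent; merging gives y ≡ 2626 (mod 8901), where 8901 = lcm(207, 387).
gcd(8901, 495) = 9 and 9 | (106 − 2626), so the pair is consistent; merging gives y ≡ 47131 (mod 489555), where 489555 = lcm(8901, 495).
The solution is unique modulo lcm(207, 387, 495) = 489555.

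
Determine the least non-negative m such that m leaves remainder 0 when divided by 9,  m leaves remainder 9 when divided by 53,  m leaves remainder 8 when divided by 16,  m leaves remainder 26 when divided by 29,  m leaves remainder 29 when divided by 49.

6851160

Combine the congruences pairwise.
From m ≡ 0 (mod 9) write m = 0 + 9t. Substituting into m ≡ 9 (mod 53) gives 9t ≡ 9 (mod 53), and since 9⁻¹ ≡ 6 (mod 53), t ≡ 1. Hence m ≡ 0 + 9·1 = 9 (mod 477).
From m ≡ 9 (mod 477) write m = 9 + 477t. Substituting into m ≡ 8 (mod 16) gives 477t ≡ 15 (mod 16), and since 13⁻¹ ≡ 5 (mod 16), t ≡ 11. Hence m ≡ 9 + 477·11 = 5256 (mod 7632).
From m ≡ 5256 (mod 7632) write m = 5256 + 7632t. Substituting into m ≡ 26 (mod 29) gives 7632t ≡ 19 (mod 29), and since 5⁻¹ ≡ 6 (mod 29), t ≡ 27. Hence m ≡ 5256 + 7632·27 = 211320 (mod 221328).
From m ≡ 211320 (mod 221328) write m = 211320 + 221328t. Substituting into m ≡ 29 (mod 49) gives 221328t ≡ 46 (mod 49), and since 44⁻¹ ≡ 39 (mod 49), t ≡ 30. Hence m ≡ 211320 + 221328·30 = 6851160 (mod 10845072).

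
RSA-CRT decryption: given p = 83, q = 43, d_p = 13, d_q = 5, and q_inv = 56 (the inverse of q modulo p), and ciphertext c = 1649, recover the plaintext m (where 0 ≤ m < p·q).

m₁ = c^(d_p) mod p: c ≡ 72 (mod 83), and 72^13 mod 83 = 22.
m₂ = c^(d_q) mod q: c ≡ 15 (mod 43), and 15^5 mod 43 = 38.
h = q_inv·(m₁ − m₂) mod p = 56·(22 − 38) mod 83 = 17.
m = m₂ + h·q = 38 + 17·43 = 769.

769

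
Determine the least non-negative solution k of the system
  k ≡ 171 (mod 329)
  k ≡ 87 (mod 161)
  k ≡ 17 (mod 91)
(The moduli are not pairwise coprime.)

79460

Combine the congruences pairwise.
gcd(329, 161) = 7 and 7 | (87 − 171), so the pair is consistent; merging gives k ≡ 3790 (mod 7567), where 7567 = lcm(329, 161).
gcd(7567, 91) = 7 and 7 | (17 − 3790), so the pair is consistent; merging gives k ≡ 79460 (mod 98371), where 98371 = lcm(7567, 91).
The solution is unique modulo lcm(329, 161, 91) = 98371.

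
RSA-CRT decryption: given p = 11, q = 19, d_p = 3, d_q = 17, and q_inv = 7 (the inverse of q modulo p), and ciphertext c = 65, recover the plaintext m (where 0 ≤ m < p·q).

164

m₁ = c^(d_p) mod p: c ≡ 10 (mod 11), and 10^3 mod 11 = 10.
m₂ = c^(d_q) mod q: c ≡ 8 (mod 19), and 8^17 mod 19 = 12.
h = q_inv·(m₁ − m₂) mod p = 7·(10 − 12) mod 11 = 8.
m = m₂ + h·q = 12 + 8·19 = 164.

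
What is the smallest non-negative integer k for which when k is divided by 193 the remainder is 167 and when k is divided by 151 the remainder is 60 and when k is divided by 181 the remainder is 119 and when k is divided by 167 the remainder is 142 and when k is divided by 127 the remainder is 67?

The moduli are pairwise coprime; N = 193·151·181·167·127 = 111874993547.
N/193 = 579663179; 579663179 ≡ 31 (mod 193); 31·137 ≡ 1, so inverse 137.
N/151 = 740893997; 740893997 ≡ 115 (mod 151); 115·130 ≡ 1, so inverse 130.
N/181 = 618093887; 618093887 ≡ 64 (mod 181); 64·99 ≡ 1, so inverse 99.
N/167 = 669910141; 669910141 ≡ 162 (mod 167); 162·100 ≡ 1, so inverse 100.
N/127 = 880905461; 880905461 ≡ 60 (mod 127); 60·36 ≡ 1, so inverse 36.
k ≡ 167·579663179·137 + 60·740893997·130 + 119·618093887·99 + 142·669910141·100 + 67·880905461·36 = 37960319105820.
37960319105820 mod 111874993547 = 34696293387.

34696293387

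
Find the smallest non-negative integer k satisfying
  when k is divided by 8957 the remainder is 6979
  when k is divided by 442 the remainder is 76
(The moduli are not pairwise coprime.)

87592

Combine the congruences pairwise.
gcd(8957, 442) = 13 and 13 | (76 − 6979), so the pair is consistent; merging gives k ≡ 87592 (mod 304538), where 304538 = lcm(8957, 442).
The solution is unique modulo lcm(8957, 442) = 304538.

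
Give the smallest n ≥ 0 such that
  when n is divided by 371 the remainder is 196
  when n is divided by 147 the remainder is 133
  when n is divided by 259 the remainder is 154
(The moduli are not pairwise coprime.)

149338

gcd(371, 147) = 7 and 7 | (133 − 196), so the pair is consistent; merging gives n ≡ 1309 (mod 7791), where 7791 = lcm(371, 147).
gcd(7791, 259) = 7 and 7 | (154 − 1309), so the pair is consistent; merging gives n ≡ 149338 (mod 288267), where 288267 = lcm(7791, 259).
The solution is unique modulo lcm(371, 147, 259) = 288267.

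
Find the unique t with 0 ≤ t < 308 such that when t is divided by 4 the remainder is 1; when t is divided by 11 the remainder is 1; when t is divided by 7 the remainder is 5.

89

Combine the congruences pairwise.
From t ≡ 1 (mod 4) write t = 1 + 4s. Substituting into t ≡ 1 (mod 11) gives 4s ≡ 0 (mod 11), and since 4⁻¹ ≡ 3 (mod 11), s ≡ 0. Hence t ≡ 1 + 4·0 = 1 (mod 44).
From t ≡ 1 (mod 44) write t = 1 + 44s. Substituting into t ≡ 5 (mod 7) gives 44s ≡ 4 (mod 7), and since 2⁻¹ ≡ 4 (mod 7), s ≡ 2. Hence t ≡ 1 + 44·2 = 89 (mod 308).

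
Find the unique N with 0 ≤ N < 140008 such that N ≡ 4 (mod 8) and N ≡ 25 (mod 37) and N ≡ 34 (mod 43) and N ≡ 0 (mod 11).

Combine the congruences pairwise.
From N ≡ 4 (mod 8) write N = 4 + 8t. Substituting into N ≡ 25 (mod 37) gives 8t ≡ 21 (mod 37), and since 8⁻¹ ≡ 14 (mod 37), t ≡ 35. Hence N ≡ 4 + 8·35 = 284 (mod 296).
From N ≡ 284 (mod 296) write N = 284 + 296t. Substituting into N ≡ 34 (mod 43) gives 296t ≡ 8 (mod 43), and since 38⁻¹ ≡ 17 (mod 43), t ≡ 7. Hence N ≡ 284 + 296·7 = 2356 (mod 12728).
From N ≡ 2356 (mod 12728) write N = 2356 + 12728t. Substituting into N ≡ 0 (mod 11) gives 12728t ≡ 9 (mod 11), and since 1⁻¹ ≡ 1 (mod 11), t ≡ 9. Hence N ≡ 2356 + 12728·9 = 116908 (mod 140008).

116908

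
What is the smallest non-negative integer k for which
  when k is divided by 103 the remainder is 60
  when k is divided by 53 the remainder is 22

From k ≡ 60 (mod 103) write k = 60 + 103t. Substituting into k ≡ 22 (mod 53) gives 103t ≡ 15 (mod 53), and since 50⁻¹ ≡ 35 (mod 53), t ≡ 48. Hence k ≡ 60 + 103·48 = 5004 (mod 5459).

5004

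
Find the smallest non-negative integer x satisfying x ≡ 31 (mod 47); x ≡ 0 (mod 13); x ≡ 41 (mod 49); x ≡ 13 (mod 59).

From x ≡ 31 (mod 47) write x = 31 + 47t. Substituting into x ≡ 0 (mod 13) gives 47t ≡ 8 (mod 13), and since 8⁻¹ ≡ 5 (mod 13), t ≡ 1. Hence x ≡ 31 + 47·1 = 78 (mod 611).
From x ≡ 78 (mod 611) write x = 78 + 611t. Substituting into x ≡ 41 (mod 49) gives 611t ≡ 12 (mod 49), and since 23⁻¹ ≡ 32 (mod 49), t ≡ 41. Hence x ≡ 78 + 611·41 = 25129 (mod 29939).
From x ≡ 25129 (mod 29939) write x = 25129 + 29939t. Substituting into x ≡ 13 (mod 59) gives 29939t ≡ 18 (mod 59), and since 26⁻¹ ≡ 25 (mod 59), t ≡ 37. Hence x ≡ 25129 + 29939·37 = 1132872 (mod 1766401).

1132872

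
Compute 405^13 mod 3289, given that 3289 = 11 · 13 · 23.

Mod 11: 405 ≡ 9; by Fermat, exponent reduces to 13 mod 10 = 3; 9^3 ≡ 3 (mod 11).
Mod 13: 405 ≡ 2; by Fermat, exponent reduces to 13 mod 12 = 1; 2^1 ≡ 2 (mod 13).
Mod 23: 405 ≡ 14; 14^13 ≡ 11 (mod 23).
Combine by CRT: x ≡ 3 (mod 11), x ≡ 2 (mod 13), x ≡ 11 (mod 23) ⇒ x ≡ 80 (mod 3289).

80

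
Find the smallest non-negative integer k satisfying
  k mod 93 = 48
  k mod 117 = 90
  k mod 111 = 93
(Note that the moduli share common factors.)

15300

gcd(93, 117) = 3 and 3 | (90 − 48), so the pair is consistent; merging gives k ≡ 792 (mod 3627), where 3627 = lcm(93, 117).
gcd(3627, 111) = 3 and 3 | (93 − 792), so the pair is consistent; merging gives k ≡ 15300 (mod 134199), where 134199 = lcm(3627, 111).
The solution is unique modulo lcm(93, 117, 111) = 134199.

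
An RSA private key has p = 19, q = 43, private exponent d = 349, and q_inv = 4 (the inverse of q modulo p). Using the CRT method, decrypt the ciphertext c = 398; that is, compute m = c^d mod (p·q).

d_p = d mod (p−1) = 349 mod 18 = 7; d_q = d mod (q−1) = 13.
m₁ = c^(d_p) mod p: c ≡ 18 (mod 19), and 18^7 mod 19 = 18.
m₂ = c^(d_q) mod q: c ≡ 11 (mod 43), and 11^13 mod 43 = 4.
h = q_inv·(m₁ − m₂) mod p = 4·(18 − 4) mod 19 = 18.
m = m₂ + h·q = 4 + 18·43 = 778.

778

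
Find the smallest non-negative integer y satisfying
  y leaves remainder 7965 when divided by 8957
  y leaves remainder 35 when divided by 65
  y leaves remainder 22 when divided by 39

52750

gcd(8957, 65) = 13 and 13 | (35 − 7965), so the pair is consistent; merging gives y ≡ 7965 (mod 44785), where 44785 = lcm(8957, 65).
gcd(44785, 39) = 13 and 13 | (22 − 7965), so the pair is consistent; merging gives y ≡ 52750 (mod 134355), where 134355 = lcm(44785, 39).
The solution is unique modulo lcm(8957, 65, 39) = 134355.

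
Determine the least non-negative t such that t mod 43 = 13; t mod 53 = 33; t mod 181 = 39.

252896

From t ≡ 13 (mod 43) write t = 13 + 43s. Substituting into t ≡ 33 (mod 53) gives 43s ≡ 20 (mod 53), and since 43⁻¹ ≡ 37 (mod 53), s ≡ 51. Hence t ≡ 13 + 43·51 = 2206 (mod 2279).
From t ≡ 2206 (mod 2279) write t = 2206 + 2279s. Substituting into t ≡ 39 (mod 181) gives 2279s ≡ 5 (mod 181), and since 107⁻¹ ≡ 22 (mod 181), s ≡ 110. Hence t ≡ 2206 + 2279·110 = 252896 (mod 412499).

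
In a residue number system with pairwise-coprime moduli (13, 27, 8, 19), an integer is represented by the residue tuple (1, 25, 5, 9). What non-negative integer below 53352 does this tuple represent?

9205

The moduli are pairwise coprime; N = 13·27·8·19 = 53352.
N/13 = 4104; 4104 ≡ 9 (mod 13); 9·3 ≡ 1, so inverse 3.
N/27 = 1976; 1976 ≡ 5 (mod 27); 5·11 ≡ 1, so inverse 11.
N/8 = 6669; 6669 ≡ 5 (mod 8); 5·5 ≡ 1, so inverse 5.
N/19 = 2808; 2808 ≡ 15 (mod 19); 15·14 ≡ 1, so inverse 14.
x ≡ 1·4104·3 + 25·1976·11 + 5·6669·5 + 9·2808·14 = 1076245.
1076245 mod 53352 = 9205.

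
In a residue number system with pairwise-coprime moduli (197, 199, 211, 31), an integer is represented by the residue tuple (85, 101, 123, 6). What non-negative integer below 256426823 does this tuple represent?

57391701

From x ≡ 85 (mod 197) write x = 85 + 197t. Substituting into x ≡ 101 (mod 199) gives 197t ≡ 16 (mod 199), and since 197⁻¹ ≡ 99 (mod 199), t ≡ 191. Hence x ≡ 85 + 197·191 = 37712 (mod 39203).
From x ≡ 37712 (mod 39203) write x = 37712 + 39203t. Substituting into x ≡ 123 (mod 211) gives 39203t ≡ 180 (mod 211), and since 168⁻¹ ≡ 157 (mod 211), t ≡ 197. Hence x ≡ 37712 + 39203·197 = 7760703 (mod 8271833).
From x ≡ 7760703 (mod 8271833) write x = 7760703 + 8271833t. Substituting into x ≡ 6 (mod 31) gives 8271833t ≡ 29 (mod 31), and since 10⁻¹ ≡ 28 (mod 31), t ≡ 6. Hence x ≡ 7760703 + 8271833·6 = 57391701 (mod 256426823).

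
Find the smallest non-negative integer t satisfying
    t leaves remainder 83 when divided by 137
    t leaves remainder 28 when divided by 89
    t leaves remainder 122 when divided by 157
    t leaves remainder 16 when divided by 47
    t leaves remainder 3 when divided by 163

12532355248

The moduli are pairwise coprime; N = 137·89·157·47·163 = 14665459961.
N/137 = 107047153; 107047153 ≡ 11 (mod 137); 11·25 ≡ 1, so inverse 25.
N/89 = 164780449; 164780449 ≡ 64 (mod 89); 64·32 ≡ 1, so inverse 32.
N/157 = 93410573; 93410573 ≡ 126 (mod 157); 126·81 ≡ 1, so inverse 81.
N/47 = 312031063; 312031063 ≡ 37 (mod 47); 37·14 ≡ 1, so inverse 14.
N/163 = 89972147; 89972147 ≡ 59 (mod 163); 59·105 ≡ 1, so inverse 105.
t ≡ 83·107047153·25 + 28·164780449·32 + 122·93410573·81 + 16·312031063·14 + 3·89972147·105 = 1391085591582.
1391085591582 mod 14665459961 = 12532355248.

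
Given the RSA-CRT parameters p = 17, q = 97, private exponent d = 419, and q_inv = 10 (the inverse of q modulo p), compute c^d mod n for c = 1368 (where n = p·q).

1345

d_p = d mod (p−1) = 419 mod 16 = 3; d_q = d mod (q−1) = 35.
m₁ = c^(d_p) mod p: c ≡ 8 (mod 17), and 8^3 mod 17 = 2.
m₂ = c^(d_q) mod q: c ≡ 10 (mod 97), and 10^35 mod 97 = 84.
h = q_inv·(m₁ − m₂) mod p = 10·(2 − 84) mod 17 = 13.
m = m₂ + h·q = 84 + 13·97 = 1345.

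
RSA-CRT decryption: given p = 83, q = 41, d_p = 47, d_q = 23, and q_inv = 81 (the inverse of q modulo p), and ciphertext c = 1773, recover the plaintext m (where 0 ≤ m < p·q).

m₁ = c^(d_p) mod p: c ≡ 30 (mod 83), and 30^47 mod 83 = 44.
m₂ = c^(d_q) mod q: c ≡ 10 (mod 41), and 10^23 mod 41 = 16.
h = q_inv·(m₁ − m₂) mod p = 81·(44 − 16) mod 83 = 27.
m = m₂ + h·q = 16 + 27·41 = 1123.

1123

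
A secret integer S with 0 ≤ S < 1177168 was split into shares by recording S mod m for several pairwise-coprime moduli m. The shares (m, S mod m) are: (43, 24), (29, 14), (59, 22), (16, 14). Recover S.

Combine the congruences pairwise.
From S ≡ 24 (mod 43) write S = 24 + 43t. Substituting into S ≡ 14 (mod 29) gives 43t ≡ 19 (mod 29), and since 14⁻¹ ≡ 27 (mod 29), t ≡ 20. Hence S ≡ 24 + 43·20 = 884 (mod 1247).
From S ≡ 884 (mod 1247) write S = 884 + 1247t. Substituting into S ≡ 22 (mod 59) gives 1247t ≡ 23 (mod 59), and since 8⁻¹ ≡ 37 (mod 59), t ≡ 25. Hence S ≡ 884 + 1247·25 = 32059 (mod 73573).
From S ≡ 32059 (mod 73573) write S = 32059 + 73573t. Substituting into S ≡ 14 (mod 16) gives 73573t ≡ 3 (mod 16), and since 5⁻¹ ≡ 13 (mod 16), t ≡ 7. Hence S ≡ 32059 + 73573·7 = 547070 (mod 1177168).

547070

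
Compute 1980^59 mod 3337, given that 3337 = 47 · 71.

Mod 47: 1980 ≡ 6; by Fermat, exponent reduces to 59 mod 46 = 13; 6^13 ≡ 34 (mod 47).
Mod 71: 1980 ≡ 63; 63^59 ≡ 67 (mod 71).
Combine by CRT: x ≡ 34 (mod 47), x ≡ 67 (mod 71) ⇒ x ≡ 2055 (mod 3337).

2055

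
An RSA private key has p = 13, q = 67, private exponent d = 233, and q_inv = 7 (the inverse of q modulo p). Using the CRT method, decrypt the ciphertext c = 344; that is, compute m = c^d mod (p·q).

d_p = d mod (p−1) = 233 mod 12 = 5; d_q = d mod (q−1) = 35.
m₁ = c^(d_p) mod p: c ≡ 6 (mod 13), and 6^5 mod 13 = 2.
m₂ = c^(d_q) mod q: c ≡ 9 (mod 67), and 9^35 mod 67 = 14.
h = q_inv·(m₁ − m₂) mod p = 7·(2 − 14) mod 13 = 7.
m = m₂ + h·q = 14 + 7·67 = 483.

483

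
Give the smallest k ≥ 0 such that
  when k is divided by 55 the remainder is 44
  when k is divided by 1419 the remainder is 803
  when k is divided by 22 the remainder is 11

6479

gcd(55, 1419) = 11 and 11 | (803 − 44), so the pair is consistent; merging gives k ≡ 6479 (mod 7095), where 7095 = lcm(55, 1419).
gcd(7095, 22) = 11 and 11 | (11 − 6479), so the pair is consistent; merging gives k ≡ 6479 (mod 14190), where 14190 = lcm(7095, 22).
The solution is unique modulo lcm(55, 1419, 22) = 14190.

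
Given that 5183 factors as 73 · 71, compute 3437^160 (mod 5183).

Mod 73: 3437 ≡ 6; by Fermat, exponent reduces to 160 mod 72 = 16; 6^16 ≡ 2 (mod 73).
Mod 71: 3437 ≡ 29; by Fermat, exponent reduces to 160 mod 70 = 20; 29^20 ≡ 32 (mod 71).
Combine by CRT: x ≡ 2 (mod 73), x ≡ 32 (mod 71) ⇒ x ≡ 1097 (mod 5183).

1097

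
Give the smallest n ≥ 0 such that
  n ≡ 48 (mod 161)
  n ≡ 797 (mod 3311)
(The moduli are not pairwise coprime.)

43840

gcd(161, 3311) = 7 and 7 | (797 − 48), so the pair is consistent; merging gives n ≡ 43840 (mod 76153), where 76153 = lcm(161, 3311).
The solution is unique modulo lcm(161, 3311) = 76153.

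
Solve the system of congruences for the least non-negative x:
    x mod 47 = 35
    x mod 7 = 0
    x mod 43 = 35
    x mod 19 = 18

The moduli are pairwise coprime; N = 47·7·43·19 = 268793.
N/47 = 5719; 5719 ≡ 32 (mod 47); 32·25 ≡ 1, so inverse 25.
N/7 = 38399; 38399 ≡ 4 (mod 7); 4·2 ≡ 1, so inverse 2.
N/43 = 6251; 6251 ≡ 16 (mod 43); 16·35 ≡ 1, so inverse 35.
N/19 = 14147; 14147 ≡ 11 (mod 19); 11·7 ≡ 1, so inverse 7.
x ≡ 35·5719·25 + 0·38399·2 + 35·6251·35 + 18·14147·7 = 14444122.
14444122 mod 268793 = 198093.

198093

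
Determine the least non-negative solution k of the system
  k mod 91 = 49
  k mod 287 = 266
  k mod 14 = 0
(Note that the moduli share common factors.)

1414

Combine the congruences pairwise.
gcd(91, 287) = 7 and 7 | (266 − 49), so the pair is consistent; merging gives k ≡ 1414 (mod 3731), where 3731 = lcm(91, 287).
gcd(3731, 14) = 7 and 7 | (0 − 1414), so the pair is consistent; merging gives k ≡ 1414 (mod 7462), where 7462 = lcm(3731, 14).
The solution is unique modulo lcm(91, 287, 14) = 7462.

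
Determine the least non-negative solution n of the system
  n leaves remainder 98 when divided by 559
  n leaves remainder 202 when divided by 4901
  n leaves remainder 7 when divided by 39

gcd(559, 4901) = 13 and 13 | (202 − 98), so the pair is consistent; merging gives n ≡ 88420 (mod 210743), where 210743 = lcm(559, 4901).
gcd(210743, 39) = 13 and 13 | (7 − 88420), so the pair is consistent; merging gives n ≡ 88420 (mod 632229), where 632229 = lcm(210743, 39).
The solution is unique modulo lcm(559, 4901, 39) = 632229.

88420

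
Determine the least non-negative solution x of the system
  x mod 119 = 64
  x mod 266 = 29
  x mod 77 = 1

gcd(119, 266) = 7 and 7 | (29 − 64), so the pair is consistent; merging gives x ≡ 3753 (mod 4522), where 4522 = lcm(119, 266).
gcd(4522, 77) = 7 and 7 | (1 − 3753), so the pair is consistent; merging gives x ≡ 48973 (mod 49742), where 49742 = lcm(4522, 77).
The solution is unique modulo lcm(119, 266, 77) = 49742.

48973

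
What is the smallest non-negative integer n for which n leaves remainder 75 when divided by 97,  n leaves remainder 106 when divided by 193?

6089

From n ≡ 75 (mod 97) write n = 75 + 97t. Substituting into n ≡ 106 (mod 193) gives 97t ≡ 31 (mod 193), and since 97⁻¹ ≡ 2 (mod 193), t ≡ 62. Hence n ≡ 75 + 97·62 = 6089 (mod 18721).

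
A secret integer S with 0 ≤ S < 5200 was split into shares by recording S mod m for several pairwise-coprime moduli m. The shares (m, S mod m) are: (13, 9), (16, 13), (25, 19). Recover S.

The moduli are pairwise coprime; N = 13·16·25 = 5200.
N/13 = 400; 400 ≡ 10 (mod 13); 10·4 ≡ 1, so inverse 4.
N/16 = 325; 325 ≡ 5 (mod 16); 5·13 ≡ 1, so inverse 13.
N/25 = 208; 208 ≡ 8 (mod 25); 8·22 ≡ 1, so inverse 22.
S ≡ 9·400·4 + 13·325·13 + 19·208·22 = 156269.
156269 mod 5200 = 269.

269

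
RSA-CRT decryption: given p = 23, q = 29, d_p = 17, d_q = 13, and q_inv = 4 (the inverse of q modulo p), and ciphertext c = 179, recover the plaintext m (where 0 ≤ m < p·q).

m₁ = c^(d_p) mod p: c ≡ 18 (mod 23), and 18^17 mod 23 = 8.
m₂ = c^(d_q) mod q: c ≡ 5 (mod 29), and 5^13 mod 29 = 6.
h = q_inv·(m₁ − m₂) mod p = 4·(8 − 6) mod 23 = 8.
m = m₂ + h·q = 6 + 8·29 = 238.

238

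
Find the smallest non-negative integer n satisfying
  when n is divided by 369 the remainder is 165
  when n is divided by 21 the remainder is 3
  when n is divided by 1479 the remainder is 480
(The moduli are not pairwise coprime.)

936687

gcd(369, 21) = 3 and 3 | (3 − 165), so the pair is consistent; merging gives n ≡ 1641 (mod 2583), where 2583 = lcm(369, 21).
gcd(2583, 1479) = 3 and 3 | (480 − 1641), so the pair is consistent; merging gives n ≡ 936687 (mod 1273419), where 1273419 = lcm(2583, 1479).
The solution is unique modulo lcm(369, 21, 1479) = 1273419.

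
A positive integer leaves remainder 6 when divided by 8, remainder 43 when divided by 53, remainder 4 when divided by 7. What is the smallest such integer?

Combine the congruences pairwise.
From N ≡ 6 (mod 8) write N = 6 + 8t. Substituting into N ≡ 43 (mod 53) gives 8t ≡ 37 (mod 53), and since 8⁻¹ ≡ 20 (mod 53), t ≡ 51. Hence N ≡ 6 + 8·51 = 414 (mod 424).
From N ≡ 414 (mod 424) write N = 414 + 424t. Substituting into N ≡ 4 (mod 7) gives 424t ≡ 3 (mod 7), and since 4⁻¹ ≡ 2 (mod 7), t ≡ 6. Hence N ≡ 414 + 424·6 = 2958 (mod 2968).

2958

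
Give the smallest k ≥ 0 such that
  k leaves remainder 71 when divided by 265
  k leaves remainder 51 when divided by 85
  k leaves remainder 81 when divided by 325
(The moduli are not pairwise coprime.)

Combine the congruences pairwise.
gcd(265, 85) = 5 and 5 | (51 − 71), so the pair is consistent; merging gives k ≡ 4046 (mod 4505), where 4505 = lcm(265, 85).
gcd(4505, 325) = 5 and 5 | (81 − 4046), so the pair is consistent; merging gives k ≡ 238306 (mod 292825), where 292825 = lcm(4505, 325).
The solution is unique modulo lcm(265, 85, 325) = 292825.

238306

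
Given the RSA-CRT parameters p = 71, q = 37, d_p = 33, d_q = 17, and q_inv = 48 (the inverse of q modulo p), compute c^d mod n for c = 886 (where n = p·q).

1388

m₁ = c^(d_p) mod p: c ≡ 34 (mod 71), and 34^33 mod 71 = 39.
m₂ = c^(d_q) mod q: c ≡ 35 (mod 37), and 35^17 mod 37 = 19.
h = q_inv·(m₁ − m₂) mod p = 48·(39 − 19) mod 71 = 37.
m = m₂ + h·q = 19 + 37·37 = 1388.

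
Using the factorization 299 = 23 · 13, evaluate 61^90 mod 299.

Mod 23: 61 ≡ 15; by Fermat, exponent reduces to 90 mod 22 = 2; 15^2 ≡ 18 (mod 23).
Mod 13: 61 ≡ 9; by Fermat, exponent reduces to 90 mod 12 = 6; 9^6 ≡ 1 (mod 13).
Combine by CRT: x ≡ 18 (mod 23), x ≡ 1 (mod 13) ⇒ x ≡ 248 (mod 299).

248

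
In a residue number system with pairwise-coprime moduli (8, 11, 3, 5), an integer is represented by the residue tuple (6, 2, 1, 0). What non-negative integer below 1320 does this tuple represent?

310

The moduli are pairwise coprime; N = 8·11·3·5 = 1320.
N/8 = 165; 165 ≡ 5 (mod 8); 5·5 ≡ 1, so inverse 5.
N/11 = 120; 120 ≡ 10 (mod 11); 10·10 ≡ 1, so inverse 10.
N/3 = 440; 440 ≡ 2 (mod 3); 2·2 ≡ 1, so inverse 2.
N/5 = 264; 264 ≡ 4 (mod 5); 4·4 ≡ 1, so inverse 4.
x ≡ 6·165·5 + 2·120·10 + 1·440·2 + 0·264·4 = 8230.
8230 mod 1320 = 310.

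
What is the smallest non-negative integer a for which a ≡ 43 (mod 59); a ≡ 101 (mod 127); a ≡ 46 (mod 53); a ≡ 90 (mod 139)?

21405951

From a ≡ 43 (mod 59) write a = 43 + 59t. Substituting into a ≡ 101 (mod 127) gives 59t ≡ 58 (mod 127), and since 59⁻¹ ≡ 28 (mod 127), t ≡ 100. Hence a ≡ 43 + 59·100 = 5943 (mod 7493).
From a ≡ 5943 (mod 7493) write a = 5943 + 7493t. Substituting into a ≡ 46 (mod 53) gives 7493t ≡ 39 (mod 53), and since 20⁻¹ ≡ 8 (mod 53), t ≡ 47. Hence a ≡ 5943 + 7493·47 = 358114 (mod 397129).
From a ≡ 358114 (mod 397129) write a = 358114 + 397129t. Substituting into a ≡ 90 (mod 139) gives 397129t ≡ 40 (mod 139), and since 6⁻¹ ≡ 116 (mod 139), t ≡ 53. Hence a ≡ 358114 + 397129·53 = 21405951 (mod 55200931).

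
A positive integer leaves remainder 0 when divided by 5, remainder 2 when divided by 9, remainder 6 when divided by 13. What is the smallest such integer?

110

The moduli are pairwise coprime; N = 5·9·13 = 585.
N/5 = 117; 117 ≡ 2 (mod 5); 2·3 ≡ 1, so inverse 3.
N/9 = 65; 65 ≡ 2 (mod 9); 2·5 ≡ 1, so inverse 5.
N/13 = 45; 45 ≡ 6 (mod 13); 6·11 ≡ 1, so inverse 11.
t ≡ 0·117·3 + 2·65·5 + 6·45·11 = 3620.
3620 mod 585 = 110.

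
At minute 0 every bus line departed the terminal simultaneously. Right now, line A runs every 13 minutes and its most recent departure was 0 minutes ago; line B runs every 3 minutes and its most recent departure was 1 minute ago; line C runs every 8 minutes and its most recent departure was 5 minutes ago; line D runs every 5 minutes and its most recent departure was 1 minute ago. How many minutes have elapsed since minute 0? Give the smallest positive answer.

The moduli are pairwise coprime; N = 13·3·8·5 = 1560.
N/13 = 120; 120 ≡ 3 (mod 13); 3·9 ≡ 1, so inverse 9.
N/3 = 520; 520 ≡ 1 (mod 3), inverse 1.
N/8 = 195; 195 ≡ 3 (mod 8); 3·3 ≡ 1, so inverse 3.
N/5 = 312; 312 ≡ 2 (mod 5); 2·3 ≡ 1, so inverse 3.
t ≡ 0·120·9 + 1·520·1 + 5·195·3 + 1·312·3 = 4381.
4381 mod 1560 = 1261.

1261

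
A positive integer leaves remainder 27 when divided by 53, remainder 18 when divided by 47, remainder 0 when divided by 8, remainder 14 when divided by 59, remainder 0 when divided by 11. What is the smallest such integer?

272712

The moduli are pairwise coprime; N = 53·47·8·59·11 = 12933272.
N/53 = 244024; 244024 ≡ 12 (mod 53); 12·31 ≡ 1, so inverse 31.
N/47 = 275176; 275176 ≡ 38 (mod 47); 38·26 ≡ 1, so inverse 26.
N/8 = 1616659; 1616659 ≡ 3 (mod 8); 3·3 ≡ 1, so inverse 3.
N/59 = 219208; 219208 ≡ 23 (mod 59); 23·18 ≡ 1, so inverse 18.
N/11 = 1175752; 1175752 ≡ 6 (mod 11); 6·2 ≡ 1, so inverse 2.
k ≡ 27·244024·31 + 18·275176·26 + 0·1616659·3 + 14·219208·18 + 0·1175752·2 = 388270872.
388270872 mod 12933272 = 272712.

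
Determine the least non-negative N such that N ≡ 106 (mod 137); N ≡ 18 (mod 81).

From N ≡ 106 (mod 137) write N = 106 + 137t. Substituting into N ≡ 18 (mod 81) gives 137t ≡ 74 (mod 81), and since 56⁻¹ ≡ 68 (mod 81), t ≡ 10. Hence N ≡ 106 + 137·10 = 1476 (mod 11097).

1476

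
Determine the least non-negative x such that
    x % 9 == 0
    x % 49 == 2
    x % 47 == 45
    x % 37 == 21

The moduli are pairwise coprime; N = 9·49·47·37 = 766899.
N/9 = 85211; 85211 ≡ 8 (mod 9); 8·8 ≡ 1, so inverse 8.
N/49 = 15651; 15651 ≡ 20 (mod 49); 20·27 ≡ 1, so inverse 27.
N/47 = 16317; 16317 ≡ 8 (mod 47); 8·6 ≡ 1, so inverse 6.
N/37 = 20727; 20727 ≡ 7 (mod 37); 7·16 ≡ 1, so inverse 16.
x ≡ 0·85211·8 + 2·15651·27 + 45·16317·6 + 21·20727·16 = 12215016.
12215016 mod 766899 = 711531.

711531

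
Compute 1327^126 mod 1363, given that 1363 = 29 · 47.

1277

Mod 29: 1327 ≡ 22; by Fermat, exponent reduces to 126 mod 28 = 14; 22^14 ≡ 1 (mod 29).
Mod 47: 1327 ≡ 11; by Fermat, exponent reduces to 126 mod 46 = 34; 11^34 ≡ 8 (mod 47).
Combine by CRT: x ≡ 1 (mod 29), x ≡ 8 (mod 47) ⇒ x ≡ 1277 (mod 1363).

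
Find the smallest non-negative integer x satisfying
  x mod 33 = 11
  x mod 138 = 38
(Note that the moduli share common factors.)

176

gcd(33, 138) = 3 and 3 | (38 − 11), so the pair is consistent; merging gives x ≡ 176 (mod 1518), where 1518 = lcm(33, 138).
The solution is unique modulo lcm(33, 138) = 1518.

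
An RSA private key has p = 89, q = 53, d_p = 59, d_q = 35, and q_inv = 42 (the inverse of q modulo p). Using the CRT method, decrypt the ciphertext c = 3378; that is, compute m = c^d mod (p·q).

m₁ = c^(d_p) mod p: c ≡ 85 (mod 89), and 85^59 mod 89 = 11.
m₂ = c^(d_q) mod q: c ≡ 39 (mod 53), and 39^35 mod 53 = 21.
h = q_inv·(m₁ − m₂) mod p = 42·(11 − 21) mod 89 = 25.
m = m₂ + h·q = 21 + 25·53 = 1346.

1346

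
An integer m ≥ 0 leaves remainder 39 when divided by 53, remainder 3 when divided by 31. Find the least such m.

251

From m ≡ 39 (mod 53) write m = 39 + 53t. Substituting into m ≡ 3 (mod 31) gives 53t ≡ 26 (mod 31), and since 22⁻¹ ≡ 24 (mod 31), t ≡ 4. Hence m ≡ 39 + 53·4 = 251 (mod 1643).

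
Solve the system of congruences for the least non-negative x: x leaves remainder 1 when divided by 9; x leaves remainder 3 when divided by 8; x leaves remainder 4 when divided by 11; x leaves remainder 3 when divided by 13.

The moduli are pairwise coprime; N = 9·8·11·13 = 10296.
N/9 = 1144; 1144 ≡ 1 (mod 9), inverse 1.
N/8 = 1287; 1287 ≡ 7 (mod 8); 7·7 ≡ 1, so inverse 7.
N/11 = 936; 936 ≡ 1 (mod 11), inverse 1.
N/13 = 792; 792 ≡ 12 (mod 13); 12·12 ≡ 1, so inverse 12.
x ≡ 1·1144·1 + 3·1287·7 + 4·936·1 + 3·792·12 = 60427.
60427 mod 10296 = 8947.

8947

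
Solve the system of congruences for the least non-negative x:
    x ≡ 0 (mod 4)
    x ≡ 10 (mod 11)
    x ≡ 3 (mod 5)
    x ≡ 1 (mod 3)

208

The moduli are pairwise coprime; N = 4·11·5·3 = 660.
N/4 = 165; 165 ≡ 1 (mod 4), inverse 1.
N/11 = 60; 60 ≡ 5 (mod 11); 5·9 ≡ 1, so inverse 9.
N/5 = 132; 132 ≡ 2 (mod 5); 2·3 ≡ 1, so inverse 3.
N/3 = 220; 220 ≡ 1 (mod 3), inverse 1.
x ≡ 0·165·1 + 10·60·9 + 3·132·3 + 1·220·1 = 6808.
6808 mod 660 = 208.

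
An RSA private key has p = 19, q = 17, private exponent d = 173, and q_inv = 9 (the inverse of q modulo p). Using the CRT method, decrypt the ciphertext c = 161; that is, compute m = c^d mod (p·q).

43

d_p = d mod (p−1) = 173 mod 18 = 11; d_q = d mod (q−1) = 13.
m₁ = c^(d_p) mod p: c ≡ 9 (mod 19), and 9^11 mod 19 = 5.
m₂ = c^(d_q) mod q: c ≡ 8 (mod 17), and 8^13 mod 17 = 9.
h = q_inv·(m₁ − m₂) mod p = 9·(5 − 9) mod 19 = 2.
m = m₂ + h·q = 9 + 2·17 = 43.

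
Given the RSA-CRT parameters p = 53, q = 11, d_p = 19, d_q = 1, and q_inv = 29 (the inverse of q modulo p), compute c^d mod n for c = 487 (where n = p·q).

m₁ = c^(d_p) mod p: c ≡ 10 (mod 53), and 10^19 mod 53 = 49.
m₂ = c^(d_q) mod q: c ≡ 3 (mod 11), and 3^1 mod 11 = 3.
h = q_inv·(m₁ − m₂) mod p = 29·(49 − 3) mod 53 = 9.
m = m₂ + h·q = 3 + 9·11 = 102.

102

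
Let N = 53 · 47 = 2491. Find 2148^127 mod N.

Mod 53: 2148 ≡ 28; by Fermat, exponent reduces to 127 mod 52 = 23; 28^23 ≡ 16 (mod 53).
Mod 47: 2148 ≡ 33; by Fermat, exponent reduces to 127 mod 46 = 35; 33^35 ≡ 22 (mod 47).
Combine by CRT: x ≡ 16 (mod 53), x ≡ 22 (mod 47) ⇒ x ≡ 69 (mod 2491).

69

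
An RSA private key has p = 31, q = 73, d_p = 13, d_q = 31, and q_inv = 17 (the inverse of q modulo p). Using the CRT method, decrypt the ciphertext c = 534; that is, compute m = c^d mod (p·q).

m₁ = c^(d_p) mod p: c ≡ 7 (mod 31), and 7^13 mod 31 = 19.
m₂ = c^(d_q) mod q: c ≡ 23 (mod 73), and 23^31 mod 73 = 61.
h = q_inv·(m₁ − m₂) mod p = 17·(19 − 61) mod 31 = 30.
m = m₂ + h·q = 61 + 30·73 = 2251.

2251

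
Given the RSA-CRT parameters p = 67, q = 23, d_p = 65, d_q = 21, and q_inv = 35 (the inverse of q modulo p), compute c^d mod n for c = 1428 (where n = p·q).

m₁ = c^(d_p) mod p: c ≡ 21 (mod 67), and 21^65 mod 67 = 16.
m₂ = c^(d_q) mod q: c ≡ 2 (mod 23), and 2^21 mod 23 = 12.
h = q_inv·(m₁ − m₂) mod p = 35·(16 − 12) mod 67 = 6.
m = m₂ + h·q = 12 + 6·23 = 150.

150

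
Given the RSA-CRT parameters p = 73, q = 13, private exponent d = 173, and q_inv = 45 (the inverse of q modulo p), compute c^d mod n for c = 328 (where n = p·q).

529

d_p = d mod (p−1) = 173 mod 72 = 29; d_q = d mod (q−1) = 5.
m₁ = c^(d_p) mod p: c ≡ 36 (mod 73), and 36^29 mod 73 = 18.
m₂ = c^(d_q) mod q: c ≡ 3 (mod 13), and 3^5 mod 13 = 9.
h = q_inv·(m₁ − m₂) mod p = 45·(18 − 9) mod 73 = 40.
m = m₂ + h·q = 9 + 40·13 = 529.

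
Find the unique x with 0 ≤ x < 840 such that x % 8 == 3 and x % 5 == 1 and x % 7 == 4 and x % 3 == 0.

Combine the congruences pairwise.
From x ≡ 3 (mod 8) write x = 3 + 8t. Substituting into x ≡ 1 (mod 5) gives 8t ≡ 3 (mod 5), and since 3⁻¹ ≡ 2 (mod 5), t ≡ 1. Hence x ≡ 3 + 8·1 = 11 (mod 40).
From x ≡ 11 (mod 40) write x = 11 + 40t. Substituting into x ≡ 4 (mod 7) gives 40t ≡ 0 (mod 7), and since 5⁻¹ ≡ 3 (mod 7), t ≡ 0. Hence x ≡ 11 + 40·0 = 11 (mod 280).
From x ≡ 11 (mod 280) write x = 11 + 280t. Substituting into x ≡ 0 (mod 3) gives 280t ≡ 1 (mod 3), and since 1⁻¹ ≡ 1 (mod 3), t ≡ 1. Hence x ≡ 11 + 280·1 = 291 (mod 840).

291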